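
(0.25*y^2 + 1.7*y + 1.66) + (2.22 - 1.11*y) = 0.25*y^2 + 0.59*y + 3.88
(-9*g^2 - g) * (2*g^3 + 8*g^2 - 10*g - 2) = -18*g^5 - 74*g^4 + 82*g^3 + 28*g^2 + 2*g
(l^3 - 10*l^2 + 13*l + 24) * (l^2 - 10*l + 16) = l^5 - 20*l^4 + 129*l^3 - 266*l^2 - 32*l + 384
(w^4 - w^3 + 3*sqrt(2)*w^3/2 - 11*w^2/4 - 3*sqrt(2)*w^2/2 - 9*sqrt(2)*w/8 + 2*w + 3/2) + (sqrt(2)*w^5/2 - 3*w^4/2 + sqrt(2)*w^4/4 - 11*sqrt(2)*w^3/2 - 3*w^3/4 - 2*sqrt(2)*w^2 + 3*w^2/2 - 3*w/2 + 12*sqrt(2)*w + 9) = sqrt(2)*w^5/2 - w^4/2 + sqrt(2)*w^4/4 - 4*sqrt(2)*w^3 - 7*w^3/4 - 7*sqrt(2)*w^2/2 - 5*w^2/4 + w/2 + 87*sqrt(2)*w/8 + 21/2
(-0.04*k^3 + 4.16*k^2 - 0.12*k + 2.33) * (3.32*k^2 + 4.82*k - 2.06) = -0.1328*k^5 + 13.6184*k^4 + 19.7352*k^3 - 1.4124*k^2 + 11.4778*k - 4.7998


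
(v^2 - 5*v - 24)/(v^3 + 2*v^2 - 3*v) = (v - 8)/(v*(v - 1))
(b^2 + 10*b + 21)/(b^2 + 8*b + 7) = (b + 3)/(b + 1)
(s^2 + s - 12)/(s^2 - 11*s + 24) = (s + 4)/(s - 8)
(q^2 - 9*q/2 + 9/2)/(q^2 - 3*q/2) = (q - 3)/q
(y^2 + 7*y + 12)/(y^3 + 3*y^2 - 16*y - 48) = 1/(y - 4)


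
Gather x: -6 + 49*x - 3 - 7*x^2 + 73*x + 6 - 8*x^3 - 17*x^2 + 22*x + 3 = -8*x^3 - 24*x^2 + 144*x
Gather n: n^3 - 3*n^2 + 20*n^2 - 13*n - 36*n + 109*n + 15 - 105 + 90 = n^3 + 17*n^2 + 60*n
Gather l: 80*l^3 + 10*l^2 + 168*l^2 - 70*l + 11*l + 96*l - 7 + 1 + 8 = 80*l^3 + 178*l^2 + 37*l + 2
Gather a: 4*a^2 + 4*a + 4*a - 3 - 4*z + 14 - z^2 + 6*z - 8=4*a^2 + 8*a - z^2 + 2*z + 3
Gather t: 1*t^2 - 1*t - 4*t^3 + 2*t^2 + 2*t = -4*t^3 + 3*t^2 + t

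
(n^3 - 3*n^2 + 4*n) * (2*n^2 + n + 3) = 2*n^5 - 5*n^4 + 8*n^3 - 5*n^2 + 12*n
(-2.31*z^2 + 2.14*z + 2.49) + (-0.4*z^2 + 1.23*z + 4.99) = -2.71*z^2 + 3.37*z + 7.48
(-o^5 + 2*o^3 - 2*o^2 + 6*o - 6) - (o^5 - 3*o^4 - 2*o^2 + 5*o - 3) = -2*o^5 + 3*o^4 + 2*o^3 + o - 3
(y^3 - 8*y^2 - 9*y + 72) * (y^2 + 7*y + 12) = y^5 - y^4 - 53*y^3 - 87*y^2 + 396*y + 864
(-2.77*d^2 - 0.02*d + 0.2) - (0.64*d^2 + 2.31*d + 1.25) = -3.41*d^2 - 2.33*d - 1.05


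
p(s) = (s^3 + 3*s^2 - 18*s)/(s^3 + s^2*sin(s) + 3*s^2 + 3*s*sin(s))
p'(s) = (3*s^2 + 6*s - 18)/(s^3 + s^2*sin(s) + 3*s^2 + 3*s*sin(s)) + (s^3 + 3*s^2 - 18*s)*(-s^2*cos(s) - 3*s^2 - 2*s*sin(s) - 3*s*cos(s) - 6*s - 3*sin(s))/(s^3 + s^2*sin(s) + 3*s^2 + 3*s*sin(s))^2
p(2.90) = -0.05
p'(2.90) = 0.48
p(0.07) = -41.40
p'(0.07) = 611.69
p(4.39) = 0.57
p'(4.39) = 0.27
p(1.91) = -0.62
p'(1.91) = 0.76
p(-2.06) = 7.21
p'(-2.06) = -5.96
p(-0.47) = 8.22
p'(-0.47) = 12.71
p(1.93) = -0.60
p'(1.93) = 0.74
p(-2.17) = 7.96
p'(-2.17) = -7.90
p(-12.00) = 0.87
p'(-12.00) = 0.03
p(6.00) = 0.70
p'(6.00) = -0.03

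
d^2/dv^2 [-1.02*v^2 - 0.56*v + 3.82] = -2.04000000000000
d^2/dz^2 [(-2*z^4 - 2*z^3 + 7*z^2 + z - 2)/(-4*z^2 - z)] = 4*(16*z^6 + 12*z^5 + 3*z^4 + 7*z^3 + 48*z^2 + 12*z + 1)/(z^3*(64*z^3 + 48*z^2 + 12*z + 1))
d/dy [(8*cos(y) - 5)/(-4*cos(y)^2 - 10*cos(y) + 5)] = 2*(-16*cos(y)^2 + 20*cos(y) + 5)*sin(y)/(-4*sin(y)^2 + 10*cos(y) - 1)^2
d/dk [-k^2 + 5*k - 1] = 5 - 2*k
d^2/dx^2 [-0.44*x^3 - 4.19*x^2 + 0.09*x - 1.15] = -2.64*x - 8.38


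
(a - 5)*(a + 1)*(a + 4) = a^3 - 21*a - 20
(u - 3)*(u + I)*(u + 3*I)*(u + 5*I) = u^4 - 3*u^3 + 9*I*u^3 - 23*u^2 - 27*I*u^2 + 69*u - 15*I*u + 45*I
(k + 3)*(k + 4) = k^2 + 7*k + 12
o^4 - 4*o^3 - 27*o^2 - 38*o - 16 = (o - 8)*(o + 1)^2*(o + 2)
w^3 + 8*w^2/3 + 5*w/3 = w*(w + 1)*(w + 5/3)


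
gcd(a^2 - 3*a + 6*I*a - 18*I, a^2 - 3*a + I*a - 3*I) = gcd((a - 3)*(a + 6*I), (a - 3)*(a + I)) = a - 3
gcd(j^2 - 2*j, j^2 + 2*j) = j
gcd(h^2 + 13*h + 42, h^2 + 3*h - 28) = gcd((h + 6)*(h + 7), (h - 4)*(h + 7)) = h + 7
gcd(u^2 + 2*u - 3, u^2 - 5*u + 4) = u - 1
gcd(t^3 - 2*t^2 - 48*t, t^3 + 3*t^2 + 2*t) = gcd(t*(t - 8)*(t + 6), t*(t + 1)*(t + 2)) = t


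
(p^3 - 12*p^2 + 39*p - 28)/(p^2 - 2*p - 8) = (p^2 - 8*p + 7)/(p + 2)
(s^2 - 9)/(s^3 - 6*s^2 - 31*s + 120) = (s + 3)/(s^2 - 3*s - 40)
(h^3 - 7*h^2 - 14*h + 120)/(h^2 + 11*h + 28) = (h^2 - 11*h + 30)/(h + 7)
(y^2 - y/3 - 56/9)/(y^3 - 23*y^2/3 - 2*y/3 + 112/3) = (y + 7/3)/(y^2 - 5*y - 14)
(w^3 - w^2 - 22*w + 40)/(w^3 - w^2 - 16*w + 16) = (w^2 + 3*w - 10)/(w^2 + 3*w - 4)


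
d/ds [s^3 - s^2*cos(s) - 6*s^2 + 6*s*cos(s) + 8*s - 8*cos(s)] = s^2*sin(s) + 3*s^2 - 6*s*sin(s) - 2*s*cos(s) - 12*s + 8*sin(s) + 6*cos(s) + 8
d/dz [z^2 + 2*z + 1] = 2*z + 2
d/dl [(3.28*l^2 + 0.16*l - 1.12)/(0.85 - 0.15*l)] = (-0.492*l^2 + 5.576*l - 0.032)/(0.0225*l^2 - 0.255*l + 0.7225)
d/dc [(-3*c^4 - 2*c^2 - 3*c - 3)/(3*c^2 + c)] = (-18*c^5 - 9*c^4 + 7*c^2 + 18*c + 3)/(c^2*(9*c^2 + 6*c + 1))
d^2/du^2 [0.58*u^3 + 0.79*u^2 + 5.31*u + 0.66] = 3.48*u + 1.58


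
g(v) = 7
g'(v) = 0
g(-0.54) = 7.00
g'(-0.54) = 0.00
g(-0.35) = 7.00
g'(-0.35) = 0.00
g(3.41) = 7.00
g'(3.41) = 0.00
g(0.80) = 7.00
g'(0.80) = 0.00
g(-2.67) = 7.00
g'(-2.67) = 0.00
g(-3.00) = 7.00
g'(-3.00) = 0.00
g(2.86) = 7.00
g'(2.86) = 0.00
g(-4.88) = 7.00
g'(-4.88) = 0.00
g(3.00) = 7.00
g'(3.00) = 0.00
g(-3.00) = 7.00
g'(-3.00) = 0.00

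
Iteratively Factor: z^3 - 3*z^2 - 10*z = (z)*(z^2 - 3*z - 10) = z*(z + 2)*(z - 5)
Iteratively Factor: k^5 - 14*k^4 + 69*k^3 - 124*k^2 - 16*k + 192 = (k + 1)*(k^4 - 15*k^3 + 84*k^2 - 208*k + 192) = (k - 4)*(k + 1)*(k^3 - 11*k^2 + 40*k - 48) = (k - 4)^2*(k + 1)*(k^2 - 7*k + 12) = (k - 4)^2*(k - 3)*(k + 1)*(k - 4)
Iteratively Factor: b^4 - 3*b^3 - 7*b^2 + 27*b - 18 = (b - 1)*(b^3 - 2*b^2 - 9*b + 18) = (b - 2)*(b - 1)*(b^2 - 9) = (b - 3)*(b - 2)*(b - 1)*(b + 3)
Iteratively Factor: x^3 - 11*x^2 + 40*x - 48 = (x - 4)*(x^2 - 7*x + 12) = (x - 4)^2*(x - 3)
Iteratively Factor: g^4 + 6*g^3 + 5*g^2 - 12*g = (g + 4)*(g^3 + 2*g^2 - 3*g) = (g - 1)*(g + 4)*(g^2 + 3*g) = (g - 1)*(g + 3)*(g + 4)*(g)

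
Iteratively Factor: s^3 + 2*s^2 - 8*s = (s + 4)*(s^2 - 2*s) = (s - 2)*(s + 4)*(s)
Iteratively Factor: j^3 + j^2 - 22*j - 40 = (j + 2)*(j^2 - j - 20) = (j + 2)*(j + 4)*(j - 5)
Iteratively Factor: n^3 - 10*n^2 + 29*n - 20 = (n - 4)*(n^2 - 6*n + 5) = (n - 4)*(n - 1)*(n - 5)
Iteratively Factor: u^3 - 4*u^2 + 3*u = (u - 3)*(u^2 - u) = (u - 3)*(u - 1)*(u)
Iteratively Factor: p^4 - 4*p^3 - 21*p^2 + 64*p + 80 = (p + 4)*(p^3 - 8*p^2 + 11*p + 20) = (p - 4)*(p + 4)*(p^2 - 4*p - 5) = (p - 4)*(p + 1)*(p + 4)*(p - 5)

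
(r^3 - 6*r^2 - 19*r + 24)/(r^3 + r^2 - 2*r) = (r^2 - 5*r - 24)/(r*(r + 2))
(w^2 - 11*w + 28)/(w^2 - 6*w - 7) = (w - 4)/(w + 1)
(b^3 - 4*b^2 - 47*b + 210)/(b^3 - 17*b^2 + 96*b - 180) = (b + 7)/(b - 6)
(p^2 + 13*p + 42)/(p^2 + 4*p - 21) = (p + 6)/(p - 3)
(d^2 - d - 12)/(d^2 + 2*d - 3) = (d - 4)/(d - 1)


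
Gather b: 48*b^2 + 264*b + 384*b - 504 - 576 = 48*b^2 + 648*b - 1080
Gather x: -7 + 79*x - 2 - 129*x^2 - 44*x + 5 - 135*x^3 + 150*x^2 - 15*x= -135*x^3 + 21*x^2 + 20*x - 4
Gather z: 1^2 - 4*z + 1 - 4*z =2 - 8*z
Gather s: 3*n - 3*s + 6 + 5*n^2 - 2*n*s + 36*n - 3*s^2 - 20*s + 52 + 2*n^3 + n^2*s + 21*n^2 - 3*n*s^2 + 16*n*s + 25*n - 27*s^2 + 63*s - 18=2*n^3 + 26*n^2 + 64*n + s^2*(-3*n - 30) + s*(n^2 + 14*n + 40) + 40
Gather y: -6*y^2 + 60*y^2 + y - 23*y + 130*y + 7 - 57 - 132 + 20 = 54*y^2 + 108*y - 162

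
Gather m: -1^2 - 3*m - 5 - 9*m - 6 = -12*m - 12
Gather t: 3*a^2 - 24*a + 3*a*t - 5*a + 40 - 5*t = 3*a^2 - 29*a + t*(3*a - 5) + 40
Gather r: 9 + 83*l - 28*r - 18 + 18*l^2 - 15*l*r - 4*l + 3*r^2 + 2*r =18*l^2 + 79*l + 3*r^2 + r*(-15*l - 26) - 9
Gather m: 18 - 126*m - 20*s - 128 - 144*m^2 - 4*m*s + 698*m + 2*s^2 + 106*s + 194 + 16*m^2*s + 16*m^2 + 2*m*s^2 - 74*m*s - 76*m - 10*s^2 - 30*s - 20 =m^2*(16*s - 128) + m*(2*s^2 - 78*s + 496) - 8*s^2 + 56*s + 64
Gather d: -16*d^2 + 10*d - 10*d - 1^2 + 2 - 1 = -16*d^2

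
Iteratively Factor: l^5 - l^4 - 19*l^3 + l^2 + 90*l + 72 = (l + 3)*(l^4 - 4*l^3 - 7*l^2 + 22*l + 24) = (l + 1)*(l + 3)*(l^3 - 5*l^2 - 2*l + 24) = (l + 1)*(l + 2)*(l + 3)*(l^2 - 7*l + 12) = (l - 4)*(l + 1)*(l + 2)*(l + 3)*(l - 3)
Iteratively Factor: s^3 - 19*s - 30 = (s + 3)*(s^2 - 3*s - 10) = (s - 5)*(s + 3)*(s + 2)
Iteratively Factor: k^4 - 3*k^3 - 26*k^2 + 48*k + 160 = (k - 4)*(k^3 + k^2 - 22*k - 40) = (k - 5)*(k - 4)*(k^2 + 6*k + 8) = (k - 5)*(k - 4)*(k + 2)*(k + 4)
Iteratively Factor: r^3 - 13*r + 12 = (r - 1)*(r^2 + r - 12) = (r - 3)*(r - 1)*(r + 4)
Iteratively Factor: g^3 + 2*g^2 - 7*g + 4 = (g + 4)*(g^2 - 2*g + 1) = (g - 1)*(g + 4)*(g - 1)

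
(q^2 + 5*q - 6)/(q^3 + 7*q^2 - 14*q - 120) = (q - 1)/(q^2 + q - 20)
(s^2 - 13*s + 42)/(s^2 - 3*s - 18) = (s - 7)/(s + 3)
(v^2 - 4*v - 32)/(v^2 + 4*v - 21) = (v^2 - 4*v - 32)/(v^2 + 4*v - 21)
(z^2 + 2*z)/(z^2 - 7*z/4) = 4*(z + 2)/(4*z - 7)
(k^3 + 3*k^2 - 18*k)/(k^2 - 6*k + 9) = k*(k + 6)/(k - 3)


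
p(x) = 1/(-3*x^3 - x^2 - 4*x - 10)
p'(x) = (9*x^2 + 2*x + 4)/(-3*x^3 - x^2 - 4*x - 10)^2 = (9*x^2 + 2*x + 4)/(3*x^3 + x^2 + 4*x + 10)^2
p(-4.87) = 0.00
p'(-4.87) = 0.00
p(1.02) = -0.05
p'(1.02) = 0.05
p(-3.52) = 0.01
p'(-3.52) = 0.01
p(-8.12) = 0.00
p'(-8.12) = 0.00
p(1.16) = -0.05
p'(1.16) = 0.04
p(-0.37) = -0.12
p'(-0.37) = 0.06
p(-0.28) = -0.11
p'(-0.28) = 0.05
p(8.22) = -0.00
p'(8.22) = 0.00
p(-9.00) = 0.00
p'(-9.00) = 0.00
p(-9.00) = 0.00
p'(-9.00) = 0.00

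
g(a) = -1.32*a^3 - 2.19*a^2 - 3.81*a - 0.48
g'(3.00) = -52.59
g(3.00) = -67.26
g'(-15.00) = -829.11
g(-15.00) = 4018.92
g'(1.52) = -19.62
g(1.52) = -15.97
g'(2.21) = -32.83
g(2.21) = -33.84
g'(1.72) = -23.06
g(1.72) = -20.23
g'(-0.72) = -2.71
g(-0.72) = 1.62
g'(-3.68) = -41.32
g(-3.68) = 49.67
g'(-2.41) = -16.25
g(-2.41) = 14.46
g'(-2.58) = -18.87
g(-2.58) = 17.44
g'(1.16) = -14.22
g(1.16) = -9.91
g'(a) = -3.96*a^2 - 4.38*a - 3.81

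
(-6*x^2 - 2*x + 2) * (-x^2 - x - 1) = 6*x^4 + 8*x^3 + 6*x^2 - 2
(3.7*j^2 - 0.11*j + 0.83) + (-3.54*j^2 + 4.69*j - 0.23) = 0.16*j^2 + 4.58*j + 0.6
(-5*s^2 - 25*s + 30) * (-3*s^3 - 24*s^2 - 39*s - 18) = 15*s^5 + 195*s^4 + 705*s^3 + 345*s^2 - 720*s - 540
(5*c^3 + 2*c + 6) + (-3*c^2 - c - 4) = 5*c^3 - 3*c^2 + c + 2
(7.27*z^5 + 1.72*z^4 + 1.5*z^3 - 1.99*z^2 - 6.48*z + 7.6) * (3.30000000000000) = 23.991*z^5 + 5.676*z^4 + 4.95*z^3 - 6.567*z^2 - 21.384*z + 25.08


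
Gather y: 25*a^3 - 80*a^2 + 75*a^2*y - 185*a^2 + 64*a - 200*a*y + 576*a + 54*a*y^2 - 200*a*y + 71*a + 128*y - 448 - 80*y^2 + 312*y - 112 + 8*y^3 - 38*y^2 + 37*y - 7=25*a^3 - 265*a^2 + 711*a + 8*y^3 + y^2*(54*a - 118) + y*(75*a^2 - 400*a + 477) - 567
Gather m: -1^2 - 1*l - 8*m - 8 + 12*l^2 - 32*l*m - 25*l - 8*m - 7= 12*l^2 - 26*l + m*(-32*l - 16) - 16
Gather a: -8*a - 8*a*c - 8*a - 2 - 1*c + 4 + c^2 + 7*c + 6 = a*(-8*c - 16) + c^2 + 6*c + 8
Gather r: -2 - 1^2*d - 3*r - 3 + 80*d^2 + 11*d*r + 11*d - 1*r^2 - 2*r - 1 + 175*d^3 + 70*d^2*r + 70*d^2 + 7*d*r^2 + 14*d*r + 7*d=175*d^3 + 150*d^2 + 17*d + r^2*(7*d - 1) + r*(70*d^2 + 25*d - 5) - 6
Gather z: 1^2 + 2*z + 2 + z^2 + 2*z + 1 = z^2 + 4*z + 4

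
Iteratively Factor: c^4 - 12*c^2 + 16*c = (c - 2)*(c^3 + 2*c^2 - 8*c) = (c - 2)*(c + 4)*(c^2 - 2*c) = (c - 2)^2*(c + 4)*(c)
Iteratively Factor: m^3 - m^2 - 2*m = (m + 1)*(m^2 - 2*m) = m*(m + 1)*(m - 2)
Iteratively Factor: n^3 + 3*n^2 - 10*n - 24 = (n + 2)*(n^2 + n - 12) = (n + 2)*(n + 4)*(n - 3)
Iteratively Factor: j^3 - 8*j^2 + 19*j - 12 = (j - 4)*(j^2 - 4*j + 3) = (j - 4)*(j - 3)*(j - 1)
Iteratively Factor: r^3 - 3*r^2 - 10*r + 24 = (r - 4)*(r^2 + r - 6) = (r - 4)*(r + 3)*(r - 2)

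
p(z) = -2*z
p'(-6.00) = -2.00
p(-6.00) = 12.00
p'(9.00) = -2.00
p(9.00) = -18.00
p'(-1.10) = -2.00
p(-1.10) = 2.20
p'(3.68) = -2.00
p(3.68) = -7.36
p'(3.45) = -2.00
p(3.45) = -6.90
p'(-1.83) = -2.00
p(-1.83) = 3.66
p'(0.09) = -2.00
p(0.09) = -0.18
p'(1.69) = -2.00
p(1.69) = -3.38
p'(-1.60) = -2.00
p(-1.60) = 3.20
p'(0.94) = -2.00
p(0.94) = -1.88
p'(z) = -2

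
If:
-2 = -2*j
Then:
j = 1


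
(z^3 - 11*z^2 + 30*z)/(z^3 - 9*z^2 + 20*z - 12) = z*(z - 5)/(z^2 - 3*z + 2)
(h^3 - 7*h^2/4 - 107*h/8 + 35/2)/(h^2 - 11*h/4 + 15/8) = (2*h^2 - h - 28)/(2*h - 3)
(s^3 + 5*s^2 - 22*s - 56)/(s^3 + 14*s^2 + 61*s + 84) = (s^2 - 2*s - 8)/(s^2 + 7*s + 12)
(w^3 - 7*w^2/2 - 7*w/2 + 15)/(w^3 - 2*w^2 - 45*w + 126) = (w^2 - w/2 - 5)/(w^2 + w - 42)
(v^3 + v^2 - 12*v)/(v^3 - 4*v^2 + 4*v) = (v^2 + v - 12)/(v^2 - 4*v + 4)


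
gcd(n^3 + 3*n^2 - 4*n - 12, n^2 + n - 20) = 1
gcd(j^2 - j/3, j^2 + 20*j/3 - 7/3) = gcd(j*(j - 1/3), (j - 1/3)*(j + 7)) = j - 1/3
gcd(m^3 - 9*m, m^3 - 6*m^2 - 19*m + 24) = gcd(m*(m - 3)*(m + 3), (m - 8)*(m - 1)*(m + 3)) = m + 3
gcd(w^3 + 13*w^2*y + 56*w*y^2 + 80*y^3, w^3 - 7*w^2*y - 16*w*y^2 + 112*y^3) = w + 4*y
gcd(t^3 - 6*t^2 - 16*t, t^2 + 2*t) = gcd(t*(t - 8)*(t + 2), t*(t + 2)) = t^2 + 2*t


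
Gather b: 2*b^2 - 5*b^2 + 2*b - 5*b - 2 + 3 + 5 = -3*b^2 - 3*b + 6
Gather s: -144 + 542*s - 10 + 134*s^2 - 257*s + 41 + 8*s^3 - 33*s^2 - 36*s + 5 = 8*s^3 + 101*s^2 + 249*s - 108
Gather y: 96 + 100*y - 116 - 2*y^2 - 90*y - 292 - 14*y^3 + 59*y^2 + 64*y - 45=-14*y^3 + 57*y^2 + 74*y - 357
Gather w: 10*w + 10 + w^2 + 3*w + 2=w^2 + 13*w + 12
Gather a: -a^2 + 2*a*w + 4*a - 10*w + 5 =-a^2 + a*(2*w + 4) - 10*w + 5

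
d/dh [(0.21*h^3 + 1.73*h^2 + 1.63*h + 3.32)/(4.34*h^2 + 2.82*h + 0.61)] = (0.9114*h^4 + 1.1844*h^3 - 1.8113*h^2 - 26.707*h - 8.3681)/(18.8356*h^4 + 24.4776*h^3 + 13.2472*h^2 + 3.4404*h + 0.3721)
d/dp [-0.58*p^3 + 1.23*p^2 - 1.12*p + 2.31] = -1.74*p^2 + 2.46*p - 1.12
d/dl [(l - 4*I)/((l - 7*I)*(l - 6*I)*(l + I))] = 2*(-l^3 + 12*I*l^2 + 48*l - 79*I)/(l^6 - 24*I*l^5 - 202*l^4 + 612*I*l^3 - 167*l^2 + 2436*I*l - 1764)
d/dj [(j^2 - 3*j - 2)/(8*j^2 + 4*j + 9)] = (28*j^2 + 50*j - 19)/(64*j^4 + 64*j^3 + 160*j^2 + 72*j + 81)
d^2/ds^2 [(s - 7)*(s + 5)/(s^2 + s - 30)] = 2*(-3*s^3 - 15*s^2 - 285*s - 245)/(s^6 + 3*s^5 - 87*s^4 - 179*s^3 + 2610*s^2 + 2700*s - 27000)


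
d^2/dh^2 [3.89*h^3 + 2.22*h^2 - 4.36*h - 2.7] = 23.34*h + 4.44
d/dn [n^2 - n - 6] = 2*n - 1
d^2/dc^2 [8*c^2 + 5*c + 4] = 16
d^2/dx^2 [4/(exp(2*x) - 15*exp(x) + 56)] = 4*((15 - 4*exp(x))*(exp(2*x) - 15*exp(x) + 56) + 2*(2*exp(x) - 15)^2*exp(x))*exp(x)/(exp(2*x) - 15*exp(x) + 56)^3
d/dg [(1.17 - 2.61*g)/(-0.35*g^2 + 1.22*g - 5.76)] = (-0.9135*g^2 + 0.819*g + 13.6062)/(0.1225*g^4 - 0.854*g^3 + 5.5204*g^2 - 14.0544*g + 33.1776)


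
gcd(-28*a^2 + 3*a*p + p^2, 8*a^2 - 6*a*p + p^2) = -4*a + p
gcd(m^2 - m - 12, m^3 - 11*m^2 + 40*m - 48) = m - 4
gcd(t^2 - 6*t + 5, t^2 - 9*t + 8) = t - 1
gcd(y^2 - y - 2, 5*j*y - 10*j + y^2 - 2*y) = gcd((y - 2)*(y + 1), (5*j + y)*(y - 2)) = y - 2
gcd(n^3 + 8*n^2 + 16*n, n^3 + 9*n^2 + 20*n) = n^2 + 4*n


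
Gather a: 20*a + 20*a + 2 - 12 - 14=40*a - 24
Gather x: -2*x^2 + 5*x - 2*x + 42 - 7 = -2*x^2 + 3*x + 35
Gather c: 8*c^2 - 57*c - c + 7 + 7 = 8*c^2 - 58*c + 14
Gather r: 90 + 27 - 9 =108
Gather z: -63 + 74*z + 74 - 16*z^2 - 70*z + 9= -16*z^2 + 4*z + 20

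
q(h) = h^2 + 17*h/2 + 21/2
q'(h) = 2*h + 17/2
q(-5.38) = -6.29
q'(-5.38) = -2.26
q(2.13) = 33.14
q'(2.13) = 12.76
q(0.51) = 15.10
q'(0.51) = 9.52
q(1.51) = 25.62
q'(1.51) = 11.52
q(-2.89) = -5.71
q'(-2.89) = 2.72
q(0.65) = 16.45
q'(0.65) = 9.80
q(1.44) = 24.81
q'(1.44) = 11.38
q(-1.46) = 0.22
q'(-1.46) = 5.58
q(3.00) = 45.00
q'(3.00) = 14.50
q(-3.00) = -6.00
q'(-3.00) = 2.50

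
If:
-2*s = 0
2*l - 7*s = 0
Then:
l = 0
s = 0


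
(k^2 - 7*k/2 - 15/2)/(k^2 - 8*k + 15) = (k + 3/2)/(k - 3)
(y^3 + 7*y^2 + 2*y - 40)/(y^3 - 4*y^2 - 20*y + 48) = (y + 5)/(y - 6)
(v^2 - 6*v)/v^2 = (v - 6)/v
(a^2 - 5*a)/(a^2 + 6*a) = (a - 5)/(a + 6)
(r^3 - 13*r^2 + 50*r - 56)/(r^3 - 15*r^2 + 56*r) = (r^2 - 6*r + 8)/(r*(r - 8))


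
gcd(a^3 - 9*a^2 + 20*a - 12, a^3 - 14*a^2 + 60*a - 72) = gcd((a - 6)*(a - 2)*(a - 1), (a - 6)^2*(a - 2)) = a^2 - 8*a + 12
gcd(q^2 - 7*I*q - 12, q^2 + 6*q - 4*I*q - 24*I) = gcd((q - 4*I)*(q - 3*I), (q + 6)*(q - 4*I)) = q - 4*I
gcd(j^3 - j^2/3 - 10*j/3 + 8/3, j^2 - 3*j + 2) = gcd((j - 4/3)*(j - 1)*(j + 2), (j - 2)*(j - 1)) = j - 1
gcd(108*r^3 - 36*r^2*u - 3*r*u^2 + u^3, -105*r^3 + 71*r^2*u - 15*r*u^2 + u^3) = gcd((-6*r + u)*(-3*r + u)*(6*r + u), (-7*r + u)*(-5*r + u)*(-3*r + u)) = 3*r - u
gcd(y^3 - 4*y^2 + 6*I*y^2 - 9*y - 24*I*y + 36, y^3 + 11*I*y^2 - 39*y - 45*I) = y^2 + 6*I*y - 9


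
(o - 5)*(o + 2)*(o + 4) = o^3 + o^2 - 22*o - 40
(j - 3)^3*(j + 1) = j^4 - 8*j^3 + 18*j^2 - 27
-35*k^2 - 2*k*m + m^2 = (-7*k + m)*(5*k + m)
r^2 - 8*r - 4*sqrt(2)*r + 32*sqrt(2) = (r - 8)*(r - 4*sqrt(2))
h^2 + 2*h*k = h*(h + 2*k)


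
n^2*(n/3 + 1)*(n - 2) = n^4/3 + n^3/3 - 2*n^2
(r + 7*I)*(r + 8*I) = r^2 + 15*I*r - 56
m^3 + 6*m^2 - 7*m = m*(m - 1)*(m + 7)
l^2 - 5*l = l*(l - 5)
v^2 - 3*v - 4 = (v - 4)*(v + 1)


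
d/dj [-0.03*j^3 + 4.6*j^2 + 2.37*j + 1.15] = -0.09*j^2 + 9.2*j + 2.37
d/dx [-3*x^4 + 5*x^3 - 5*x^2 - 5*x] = -12*x^3 + 15*x^2 - 10*x - 5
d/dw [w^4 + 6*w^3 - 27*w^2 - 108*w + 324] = 4*w^3 + 18*w^2 - 54*w - 108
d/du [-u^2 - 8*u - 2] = -2*u - 8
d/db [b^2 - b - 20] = 2*b - 1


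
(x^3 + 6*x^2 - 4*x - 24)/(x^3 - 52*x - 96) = (x - 2)/(x - 8)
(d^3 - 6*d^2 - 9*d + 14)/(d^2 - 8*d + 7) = d + 2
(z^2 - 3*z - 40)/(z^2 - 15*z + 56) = (z + 5)/(z - 7)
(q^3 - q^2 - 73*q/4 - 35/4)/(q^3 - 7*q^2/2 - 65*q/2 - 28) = (2*q^2 - 9*q - 5)/(2*(q^2 - 7*q - 8))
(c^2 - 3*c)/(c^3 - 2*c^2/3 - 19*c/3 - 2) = 3*c/(3*c^2 + 7*c + 2)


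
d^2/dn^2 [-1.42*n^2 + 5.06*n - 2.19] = -2.84000000000000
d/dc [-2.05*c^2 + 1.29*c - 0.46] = 1.29 - 4.1*c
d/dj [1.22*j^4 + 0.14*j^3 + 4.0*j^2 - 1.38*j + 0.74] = 4.88*j^3 + 0.42*j^2 + 8.0*j - 1.38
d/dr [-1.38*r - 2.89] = -1.38000000000000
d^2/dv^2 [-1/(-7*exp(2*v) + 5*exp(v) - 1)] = ((5 - 28*exp(v))*(7*exp(2*v) - 5*exp(v) + 1) + 2*(14*exp(v) - 5)^2*exp(v))*exp(v)/(7*exp(2*v) - 5*exp(v) + 1)^3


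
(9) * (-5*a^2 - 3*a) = -45*a^2 - 27*a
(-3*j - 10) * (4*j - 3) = -12*j^2 - 31*j + 30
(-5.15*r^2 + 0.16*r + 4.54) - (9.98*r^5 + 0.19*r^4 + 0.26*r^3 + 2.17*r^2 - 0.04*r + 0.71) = -9.98*r^5 - 0.19*r^4 - 0.26*r^3 - 7.32*r^2 + 0.2*r + 3.83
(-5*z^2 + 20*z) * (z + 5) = -5*z^3 - 5*z^2 + 100*z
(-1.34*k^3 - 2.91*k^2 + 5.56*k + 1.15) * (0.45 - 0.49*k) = 0.6566*k^4 + 0.8229*k^3 - 4.0339*k^2 + 1.9385*k + 0.5175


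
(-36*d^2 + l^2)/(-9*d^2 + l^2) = (36*d^2 - l^2)/(9*d^2 - l^2)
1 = 1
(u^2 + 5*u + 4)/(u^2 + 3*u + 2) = (u + 4)/(u + 2)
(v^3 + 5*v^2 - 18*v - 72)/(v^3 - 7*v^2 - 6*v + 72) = (v + 6)/(v - 6)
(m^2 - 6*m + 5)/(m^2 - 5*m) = (m - 1)/m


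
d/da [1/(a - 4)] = -1/(a - 4)^2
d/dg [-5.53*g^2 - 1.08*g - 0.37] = -11.06*g - 1.08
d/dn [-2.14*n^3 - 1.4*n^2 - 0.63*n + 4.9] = -6.42*n^2 - 2.8*n - 0.63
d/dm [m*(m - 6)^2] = 3*(m - 6)*(m - 2)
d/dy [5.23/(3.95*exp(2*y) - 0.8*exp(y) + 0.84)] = (4.184 - 41.317*exp(y))*exp(y)/(3.95*exp(2*y) - 0.8*exp(y) + 0.84)^2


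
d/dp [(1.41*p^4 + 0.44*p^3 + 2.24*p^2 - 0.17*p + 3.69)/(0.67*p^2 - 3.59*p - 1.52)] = (1.8894*p^5 - 14.8909*p^4 - 11.732*p^3 - 9.9341*p^2 - 11.7542*p + 13.5055)/(0.4489*p^4 - 4.8106*p^3 + 10.8513*p^2 + 10.9136*p + 2.3104)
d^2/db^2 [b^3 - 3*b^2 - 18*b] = 6*b - 6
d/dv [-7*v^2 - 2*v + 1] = -14*v - 2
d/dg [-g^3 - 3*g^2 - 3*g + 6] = -3*g^2 - 6*g - 3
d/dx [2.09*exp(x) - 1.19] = 2.09*exp(x)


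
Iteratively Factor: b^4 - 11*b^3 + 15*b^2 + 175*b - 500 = (b - 5)*(b^3 - 6*b^2 - 15*b + 100) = (b - 5)^2*(b^2 - b - 20) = (b - 5)^3*(b + 4)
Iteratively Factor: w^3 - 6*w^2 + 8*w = (w - 2)*(w^2 - 4*w) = (w - 4)*(w - 2)*(w)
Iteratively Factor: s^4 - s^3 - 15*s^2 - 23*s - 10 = (s + 2)*(s^3 - 3*s^2 - 9*s - 5) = (s - 5)*(s + 2)*(s^2 + 2*s + 1) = (s - 5)*(s + 1)*(s + 2)*(s + 1)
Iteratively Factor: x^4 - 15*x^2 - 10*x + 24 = (x - 1)*(x^3 + x^2 - 14*x - 24) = (x - 1)*(x + 3)*(x^2 - 2*x - 8) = (x - 4)*(x - 1)*(x + 3)*(x + 2)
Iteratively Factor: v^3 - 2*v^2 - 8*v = (v - 4)*(v^2 + 2*v) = v*(v - 4)*(v + 2)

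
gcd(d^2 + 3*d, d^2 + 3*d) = d^2 + 3*d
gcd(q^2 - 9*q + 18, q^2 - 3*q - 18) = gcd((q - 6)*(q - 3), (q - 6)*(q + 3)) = q - 6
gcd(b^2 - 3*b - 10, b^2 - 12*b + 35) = b - 5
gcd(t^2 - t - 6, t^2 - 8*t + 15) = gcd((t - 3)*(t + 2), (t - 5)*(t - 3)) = t - 3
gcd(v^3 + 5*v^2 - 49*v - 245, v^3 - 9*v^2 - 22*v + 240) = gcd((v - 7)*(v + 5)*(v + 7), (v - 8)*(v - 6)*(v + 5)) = v + 5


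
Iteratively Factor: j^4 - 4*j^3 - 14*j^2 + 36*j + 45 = (j - 3)*(j^3 - j^2 - 17*j - 15) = (j - 3)*(j + 1)*(j^2 - 2*j - 15) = (j - 5)*(j - 3)*(j + 1)*(j + 3)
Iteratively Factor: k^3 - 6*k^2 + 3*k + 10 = (k + 1)*(k^2 - 7*k + 10) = (k - 5)*(k + 1)*(k - 2)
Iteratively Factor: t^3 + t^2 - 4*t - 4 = (t + 1)*(t^2 - 4) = (t - 2)*(t + 1)*(t + 2)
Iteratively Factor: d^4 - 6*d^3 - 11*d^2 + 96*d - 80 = (d - 4)*(d^3 - 2*d^2 - 19*d + 20) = (d - 4)*(d + 4)*(d^2 - 6*d + 5) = (d - 5)*(d - 4)*(d + 4)*(d - 1)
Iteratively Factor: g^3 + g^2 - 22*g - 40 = (g + 4)*(g^2 - 3*g - 10) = (g - 5)*(g + 4)*(g + 2)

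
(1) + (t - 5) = t - 4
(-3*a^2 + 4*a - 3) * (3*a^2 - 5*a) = -9*a^4 + 27*a^3 - 29*a^2 + 15*a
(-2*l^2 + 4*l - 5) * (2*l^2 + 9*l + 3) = -4*l^4 - 10*l^3 + 20*l^2 - 33*l - 15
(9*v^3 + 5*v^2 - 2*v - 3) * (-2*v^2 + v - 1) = -18*v^5 - v^4 - v^2 - v + 3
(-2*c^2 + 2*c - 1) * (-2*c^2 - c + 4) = 4*c^4 - 2*c^3 - 8*c^2 + 9*c - 4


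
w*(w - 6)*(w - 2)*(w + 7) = w^4 - w^3 - 44*w^2 + 84*w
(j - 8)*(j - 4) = j^2 - 12*j + 32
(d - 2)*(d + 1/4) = d^2 - 7*d/4 - 1/2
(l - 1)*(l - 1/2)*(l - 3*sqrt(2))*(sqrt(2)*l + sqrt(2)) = sqrt(2)*l^4 - 6*l^3 - sqrt(2)*l^3/2 - sqrt(2)*l^2 + 3*l^2 + sqrt(2)*l/2 + 6*l - 3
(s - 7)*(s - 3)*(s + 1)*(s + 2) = s^4 - 7*s^3 - 7*s^2 + 43*s + 42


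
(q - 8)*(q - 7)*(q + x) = q^3 + q^2*x - 15*q^2 - 15*q*x + 56*q + 56*x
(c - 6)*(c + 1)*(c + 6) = c^3 + c^2 - 36*c - 36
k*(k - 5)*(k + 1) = k^3 - 4*k^2 - 5*k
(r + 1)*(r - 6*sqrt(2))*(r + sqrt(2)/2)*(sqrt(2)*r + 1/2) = sqrt(2)*r^4 - 21*r^3/2 + sqrt(2)*r^3 - 35*sqrt(2)*r^2/4 - 21*r^2/2 - 35*sqrt(2)*r/4 - 3*r - 3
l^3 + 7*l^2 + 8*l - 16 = (l - 1)*(l + 4)^2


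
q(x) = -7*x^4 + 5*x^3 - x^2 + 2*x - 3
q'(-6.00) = 6602.00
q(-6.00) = -10203.00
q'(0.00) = 2.00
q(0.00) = -3.00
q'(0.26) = 2.00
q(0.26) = -2.49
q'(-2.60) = 600.73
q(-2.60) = -422.72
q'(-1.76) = 204.63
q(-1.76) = -104.04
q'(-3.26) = 1138.02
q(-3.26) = -984.00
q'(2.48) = -337.79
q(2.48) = -192.72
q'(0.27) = 2.00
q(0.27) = -2.47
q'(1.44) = -53.38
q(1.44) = -17.36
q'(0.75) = -2.88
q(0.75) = -2.17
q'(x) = -28*x^3 + 15*x^2 - 2*x + 2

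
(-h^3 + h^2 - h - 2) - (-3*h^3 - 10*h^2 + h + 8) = 2*h^3 + 11*h^2 - 2*h - 10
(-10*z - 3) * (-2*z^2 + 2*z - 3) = 20*z^3 - 14*z^2 + 24*z + 9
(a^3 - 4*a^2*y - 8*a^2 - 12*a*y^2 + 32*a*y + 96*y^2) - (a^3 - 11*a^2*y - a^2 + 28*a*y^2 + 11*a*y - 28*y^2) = 7*a^2*y - 7*a^2 - 40*a*y^2 + 21*a*y + 124*y^2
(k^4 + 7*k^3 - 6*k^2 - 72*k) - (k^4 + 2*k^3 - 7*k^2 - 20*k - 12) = 5*k^3 + k^2 - 52*k + 12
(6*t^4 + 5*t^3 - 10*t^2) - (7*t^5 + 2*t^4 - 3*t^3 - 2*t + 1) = -7*t^5 + 4*t^4 + 8*t^3 - 10*t^2 + 2*t - 1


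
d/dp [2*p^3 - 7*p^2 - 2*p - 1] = 6*p^2 - 14*p - 2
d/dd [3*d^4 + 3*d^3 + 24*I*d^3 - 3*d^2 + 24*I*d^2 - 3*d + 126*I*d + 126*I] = 12*d^3 + d^2*(9 + 72*I) + d*(-6 + 48*I) - 3 + 126*I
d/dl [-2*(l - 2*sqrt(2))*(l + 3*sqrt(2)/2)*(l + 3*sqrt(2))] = -6*l^2 - 10*sqrt(2)*l + 18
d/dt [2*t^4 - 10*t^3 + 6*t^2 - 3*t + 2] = 8*t^3 - 30*t^2 + 12*t - 3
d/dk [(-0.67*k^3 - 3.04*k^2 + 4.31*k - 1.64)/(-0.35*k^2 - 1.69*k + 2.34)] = (0.2345*k^4 + 2.2646*k^3 + 1.9427*k^2 - 15.3752*k + 7.3138)/(0.1225*k^4 + 1.183*k^3 + 1.2181*k^2 - 7.9092*k + 5.4756)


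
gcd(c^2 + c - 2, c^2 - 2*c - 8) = c + 2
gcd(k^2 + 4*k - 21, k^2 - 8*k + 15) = k - 3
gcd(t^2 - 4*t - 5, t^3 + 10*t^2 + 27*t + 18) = t + 1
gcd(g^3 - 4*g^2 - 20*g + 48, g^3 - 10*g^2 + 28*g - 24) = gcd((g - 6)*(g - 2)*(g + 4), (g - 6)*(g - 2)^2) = g^2 - 8*g + 12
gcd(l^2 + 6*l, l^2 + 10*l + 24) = l + 6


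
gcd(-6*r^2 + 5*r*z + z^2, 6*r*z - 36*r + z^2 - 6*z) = 6*r + z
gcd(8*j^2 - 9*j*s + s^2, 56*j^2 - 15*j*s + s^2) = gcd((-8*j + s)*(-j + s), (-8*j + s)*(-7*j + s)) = -8*j + s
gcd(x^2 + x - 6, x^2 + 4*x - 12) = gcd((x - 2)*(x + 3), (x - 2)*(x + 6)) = x - 2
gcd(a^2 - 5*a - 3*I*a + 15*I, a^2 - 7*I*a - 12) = a - 3*I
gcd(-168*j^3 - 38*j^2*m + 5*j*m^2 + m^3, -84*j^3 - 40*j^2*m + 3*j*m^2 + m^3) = 42*j^2 - j*m - m^2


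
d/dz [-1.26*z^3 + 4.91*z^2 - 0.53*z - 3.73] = -3.78*z^2 + 9.82*z - 0.53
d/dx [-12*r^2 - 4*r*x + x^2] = -4*r + 2*x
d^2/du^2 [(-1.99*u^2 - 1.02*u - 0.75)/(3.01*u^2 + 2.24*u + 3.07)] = (8.352148*u^3 + 69.563508*u^2 + 26.212284*u - 17.14778)/(27.270901*u^6 + 60.883872*u^5 + 128.752449*u^4 + 135.434432*u^3 + 131.318943*u^2 + 63.335328*u + 28.934443)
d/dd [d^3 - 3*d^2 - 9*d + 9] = 3*d^2 - 6*d - 9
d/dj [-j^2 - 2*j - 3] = -2*j - 2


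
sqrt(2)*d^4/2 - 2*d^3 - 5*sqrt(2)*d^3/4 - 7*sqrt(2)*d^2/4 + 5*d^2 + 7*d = d*(d - 7/2)*(d - 2*sqrt(2))*(sqrt(2)*d/2 + sqrt(2)/2)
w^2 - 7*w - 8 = (w - 8)*(w + 1)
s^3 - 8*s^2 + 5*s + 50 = (s - 5)^2*(s + 2)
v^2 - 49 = (v - 7)*(v + 7)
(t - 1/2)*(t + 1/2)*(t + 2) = t^3 + 2*t^2 - t/4 - 1/2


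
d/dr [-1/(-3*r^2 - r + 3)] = (-6*r - 1)/(3*r^2 + r - 3)^2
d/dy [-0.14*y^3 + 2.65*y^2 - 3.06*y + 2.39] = -0.42*y^2 + 5.3*y - 3.06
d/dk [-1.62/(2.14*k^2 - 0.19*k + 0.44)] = (6.9336*k - 0.3078)/(2.14*k^2 - 0.19*k + 0.44)^2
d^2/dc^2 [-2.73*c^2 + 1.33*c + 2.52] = -5.46000000000000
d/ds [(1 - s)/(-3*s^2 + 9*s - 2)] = (-3*s^2 + 6*s - 7)/(9*s^4 - 54*s^3 + 93*s^2 - 36*s + 4)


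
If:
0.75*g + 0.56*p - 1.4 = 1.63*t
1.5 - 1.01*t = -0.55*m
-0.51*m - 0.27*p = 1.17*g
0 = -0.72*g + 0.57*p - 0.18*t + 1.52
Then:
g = 1.63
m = -3.37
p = -0.71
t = -0.35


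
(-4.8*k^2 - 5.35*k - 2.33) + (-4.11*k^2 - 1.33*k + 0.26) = -8.91*k^2 - 6.68*k - 2.07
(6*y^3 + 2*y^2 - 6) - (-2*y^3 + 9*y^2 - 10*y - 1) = 8*y^3 - 7*y^2 + 10*y - 5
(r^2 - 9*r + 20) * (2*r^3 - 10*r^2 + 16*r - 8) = 2*r^5 - 28*r^4 + 146*r^3 - 352*r^2 + 392*r - 160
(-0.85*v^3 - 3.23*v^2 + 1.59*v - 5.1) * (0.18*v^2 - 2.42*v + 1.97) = -0.153*v^5 + 1.4756*v^4 + 6.4283*v^3 - 11.1289*v^2 + 15.4743*v - 10.047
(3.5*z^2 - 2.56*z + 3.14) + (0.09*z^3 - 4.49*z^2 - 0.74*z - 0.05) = 0.09*z^3 - 0.99*z^2 - 3.3*z + 3.09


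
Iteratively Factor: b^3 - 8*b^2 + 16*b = (b - 4)*(b^2 - 4*b) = b*(b - 4)*(b - 4)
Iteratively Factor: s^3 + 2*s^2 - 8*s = (s)*(s^2 + 2*s - 8) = s*(s + 4)*(s - 2)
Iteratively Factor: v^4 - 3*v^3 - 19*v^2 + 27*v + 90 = (v + 2)*(v^3 - 5*v^2 - 9*v + 45) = (v + 2)*(v + 3)*(v^2 - 8*v + 15) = (v - 5)*(v + 2)*(v + 3)*(v - 3)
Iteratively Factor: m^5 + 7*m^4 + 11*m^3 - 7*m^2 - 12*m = (m + 1)*(m^4 + 6*m^3 + 5*m^2 - 12*m) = (m + 1)*(m + 3)*(m^3 + 3*m^2 - 4*m) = m*(m + 1)*(m + 3)*(m^2 + 3*m - 4) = m*(m + 1)*(m + 3)*(m + 4)*(m - 1)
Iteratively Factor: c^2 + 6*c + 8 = (c + 4)*(c + 2)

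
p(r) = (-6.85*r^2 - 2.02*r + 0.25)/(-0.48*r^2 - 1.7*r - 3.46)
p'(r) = (-13.7*r - 2.02)/(-0.48*r^2 - 1.7*r - 3.46) + (0.96*r + 1.7)*(-6.85*r^2 - 2.02*r + 0.25)/(-0.48*r^2 - 1.7*r - 3.46)^2 = (10.6754*r^2 + 47.642*r + 7.4142)/(0.2304*r^4 + 1.632*r^3 + 6.2116*r^2 + 11.764*r + 11.9716)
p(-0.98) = 1.93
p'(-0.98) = -5.71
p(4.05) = 6.60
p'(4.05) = 1.13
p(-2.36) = 15.62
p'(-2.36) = -10.12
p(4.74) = 7.32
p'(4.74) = 0.95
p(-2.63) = 18.11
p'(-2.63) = -8.26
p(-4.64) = 23.34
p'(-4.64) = 0.46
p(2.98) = 5.21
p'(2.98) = 1.49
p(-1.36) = 4.75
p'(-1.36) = -9.08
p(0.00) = -0.07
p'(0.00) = 0.62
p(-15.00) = 17.57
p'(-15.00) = 0.23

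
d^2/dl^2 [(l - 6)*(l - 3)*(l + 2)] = 6*l - 14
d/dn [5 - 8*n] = -8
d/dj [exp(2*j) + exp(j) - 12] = (2*exp(j) + 1)*exp(j)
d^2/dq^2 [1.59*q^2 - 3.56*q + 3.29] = 3.18000000000000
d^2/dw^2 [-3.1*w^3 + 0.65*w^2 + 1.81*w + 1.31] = 1.3 - 18.6*w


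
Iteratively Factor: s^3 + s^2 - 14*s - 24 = (s + 2)*(s^2 - s - 12) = (s + 2)*(s + 3)*(s - 4)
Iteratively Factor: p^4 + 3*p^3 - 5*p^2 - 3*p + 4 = (p - 1)*(p^3 + 4*p^2 - p - 4) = (p - 1)^2*(p^2 + 5*p + 4) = (p - 1)^2*(p + 4)*(p + 1)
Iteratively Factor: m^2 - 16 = (m - 4)*(m + 4)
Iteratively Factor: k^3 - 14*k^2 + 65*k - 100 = (k - 4)*(k^2 - 10*k + 25) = (k - 5)*(k - 4)*(k - 5)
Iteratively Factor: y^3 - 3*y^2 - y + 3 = (y + 1)*(y^2 - 4*y + 3) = (y - 3)*(y + 1)*(y - 1)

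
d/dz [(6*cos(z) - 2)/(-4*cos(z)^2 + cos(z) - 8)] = 2*(12*sin(z)^2 + 8*cos(z) + 11)*sin(z)/(4*sin(z)^2 + cos(z) - 12)^2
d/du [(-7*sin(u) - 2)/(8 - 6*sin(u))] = -17*cos(u)/(3*sin(u) - 4)^2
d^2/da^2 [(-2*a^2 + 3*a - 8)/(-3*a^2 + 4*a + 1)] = 2*(-3*a^3 + 234*a^2 - 315*a + 166)/(27*a^6 - 108*a^5 + 117*a^4 + 8*a^3 - 39*a^2 - 12*a - 1)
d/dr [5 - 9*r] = -9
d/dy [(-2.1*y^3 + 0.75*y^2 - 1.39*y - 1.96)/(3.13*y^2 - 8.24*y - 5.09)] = (-6.573*y^4 + 34.608*y^3 + 30.2377*y^2 + 4.6346*y - 9.0753)/(9.7969*y^4 - 51.5824*y^3 + 36.0342*y^2 + 83.8832*y + 25.9081)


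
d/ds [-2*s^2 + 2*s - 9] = 2 - 4*s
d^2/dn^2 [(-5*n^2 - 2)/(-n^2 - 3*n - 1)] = 6*(-5*n^3 - 3*n^2 + 6*n + 7)/(n^6 + 9*n^5 + 30*n^4 + 45*n^3 + 30*n^2 + 9*n + 1)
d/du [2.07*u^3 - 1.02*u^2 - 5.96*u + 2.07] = 6.21*u^2 - 2.04*u - 5.96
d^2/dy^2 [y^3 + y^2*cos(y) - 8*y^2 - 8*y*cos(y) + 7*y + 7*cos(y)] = -y^2*cos(y) - 4*y*sin(y) + 8*y*cos(y) + 6*y + 16*sin(y) - 5*cos(y) - 16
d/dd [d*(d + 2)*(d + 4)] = 3*d^2 + 12*d + 8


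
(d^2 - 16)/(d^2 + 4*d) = (d - 4)/d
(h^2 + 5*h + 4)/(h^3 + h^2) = (h + 4)/h^2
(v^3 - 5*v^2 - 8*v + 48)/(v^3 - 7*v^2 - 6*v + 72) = (v - 4)/(v - 6)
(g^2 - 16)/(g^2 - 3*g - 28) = (g - 4)/(g - 7)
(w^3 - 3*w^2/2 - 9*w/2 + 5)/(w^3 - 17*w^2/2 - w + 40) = (w - 1)/(w - 8)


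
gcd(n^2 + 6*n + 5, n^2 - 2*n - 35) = n + 5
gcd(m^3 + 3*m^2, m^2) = m^2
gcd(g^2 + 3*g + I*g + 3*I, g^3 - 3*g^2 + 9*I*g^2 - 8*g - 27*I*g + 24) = g + I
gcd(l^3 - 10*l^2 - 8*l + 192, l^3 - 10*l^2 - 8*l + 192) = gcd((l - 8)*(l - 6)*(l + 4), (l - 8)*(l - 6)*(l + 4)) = l^3 - 10*l^2 - 8*l + 192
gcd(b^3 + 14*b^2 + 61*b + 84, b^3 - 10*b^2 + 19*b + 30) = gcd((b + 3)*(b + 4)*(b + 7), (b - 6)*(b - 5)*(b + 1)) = 1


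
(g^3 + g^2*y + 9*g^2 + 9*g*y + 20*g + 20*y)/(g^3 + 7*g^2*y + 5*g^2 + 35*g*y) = (g^2 + g*y + 4*g + 4*y)/(g*(g + 7*y))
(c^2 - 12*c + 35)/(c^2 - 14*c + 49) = (c - 5)/(c - 7)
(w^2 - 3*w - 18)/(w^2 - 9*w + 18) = (w + 3)/(w - 3)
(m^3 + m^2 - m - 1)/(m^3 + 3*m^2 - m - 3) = (m + 1)/(m + 3)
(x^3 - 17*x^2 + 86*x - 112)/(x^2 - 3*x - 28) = (x^2 - 10*x + 16)/(x + 4)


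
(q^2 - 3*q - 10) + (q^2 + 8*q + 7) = 2*q^2 + 5*q - 3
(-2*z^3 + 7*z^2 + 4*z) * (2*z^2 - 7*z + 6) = -4*z^5 + 28*z^4 - 53*z^3 + 14*z^2 + 24*z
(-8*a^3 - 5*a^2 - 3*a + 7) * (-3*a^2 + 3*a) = 24*a^5 - 9*a^4 - 6*a^3 - 30*a^2 + 21*a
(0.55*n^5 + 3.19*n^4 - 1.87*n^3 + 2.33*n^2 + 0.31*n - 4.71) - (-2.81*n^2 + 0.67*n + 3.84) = 0.55*n^5 + 3.19*n^4 - 1.87*n^3 + 5.14*n^2 - 0.36*n - 8.55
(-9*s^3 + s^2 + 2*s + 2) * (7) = -63*s^3 + 7*s^2 + 14*s + 14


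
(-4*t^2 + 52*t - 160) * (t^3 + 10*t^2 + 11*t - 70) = -4*t^5 + 12*t^4 + 316*t^3 - 748*t^2 - 5400*t + 11200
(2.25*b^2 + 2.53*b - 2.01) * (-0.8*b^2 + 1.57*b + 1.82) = -1.8*b^4 + 1.5085*b^3 + 9.6751*b^2 + 1.4489*b - 3.6582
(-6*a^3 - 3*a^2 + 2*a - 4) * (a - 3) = -6*a^4 + 15*a^3 + 11*a^2 - 10*a + 12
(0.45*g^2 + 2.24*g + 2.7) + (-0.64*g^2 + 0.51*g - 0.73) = -0.19*g^2 + 2.75*g + 1.97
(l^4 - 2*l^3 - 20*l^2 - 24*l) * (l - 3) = l^5 - 5*l^4 - 14*l^3 + 36*l^2 + 72*l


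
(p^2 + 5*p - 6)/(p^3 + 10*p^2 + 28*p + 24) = (p - 1)/(p^2 + 4*p + 4)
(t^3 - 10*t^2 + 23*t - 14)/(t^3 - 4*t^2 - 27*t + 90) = (t^3 - 10*t^2 + 23*t - 14)/(t^3 - 4*t^2 - 27*t + 90)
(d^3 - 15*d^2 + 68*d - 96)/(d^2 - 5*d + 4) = (d^2 - 11*d + 24)/(d - 1)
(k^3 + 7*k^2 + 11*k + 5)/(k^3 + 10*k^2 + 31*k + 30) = (k^2 + 2*k + 1)/(k^2 + 5*k + 6)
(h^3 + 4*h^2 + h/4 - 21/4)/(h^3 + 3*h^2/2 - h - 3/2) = (h + 7/2)/(h + 1)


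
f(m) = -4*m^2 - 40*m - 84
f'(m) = -8*m - 40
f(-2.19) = -15.58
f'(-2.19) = -22.48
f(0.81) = -119.02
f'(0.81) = -46.48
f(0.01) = -84.40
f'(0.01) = -40.08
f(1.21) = -138.26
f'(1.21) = -49.68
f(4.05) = -311.61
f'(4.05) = -72.40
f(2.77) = -225.49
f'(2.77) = -62.16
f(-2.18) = -15.81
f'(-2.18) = -22.56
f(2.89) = -233.01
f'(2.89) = -63.12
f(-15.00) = -384.00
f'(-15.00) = 80.00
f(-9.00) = -48.00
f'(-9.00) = 32.00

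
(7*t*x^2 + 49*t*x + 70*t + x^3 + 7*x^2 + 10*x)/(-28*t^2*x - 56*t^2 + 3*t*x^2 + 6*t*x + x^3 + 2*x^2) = (x + 5)/(-4*t + x)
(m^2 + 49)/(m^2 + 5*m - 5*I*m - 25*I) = (m^2 + 49)/(m^2 + 5*m*(1 - I) - 25*I)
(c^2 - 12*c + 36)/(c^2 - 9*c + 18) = (c - 6)/(c - 3)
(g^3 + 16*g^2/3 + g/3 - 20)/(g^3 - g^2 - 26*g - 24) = (g^2 + 4*g/3 - 5)/(g^2 - 5*g - 6)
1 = 1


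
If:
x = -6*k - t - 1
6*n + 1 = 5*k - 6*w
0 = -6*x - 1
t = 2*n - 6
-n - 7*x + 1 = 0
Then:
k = 5/36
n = 13/6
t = -5/3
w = -479/216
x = -1/6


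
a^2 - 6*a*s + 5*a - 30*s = (a + 5)*(a - 6*s)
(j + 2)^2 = j^2 + 4*j + 4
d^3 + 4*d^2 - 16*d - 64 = (d - 4)*(d + 4)^2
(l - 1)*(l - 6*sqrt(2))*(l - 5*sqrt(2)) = l^3 - 11*sqrt(2)*l^2 - l^2 + 11*sqrt(2)*l + 60*l - 60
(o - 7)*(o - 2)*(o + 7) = o^3 - 2*o^2 - 49*o + 98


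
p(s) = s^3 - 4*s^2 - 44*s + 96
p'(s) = 3*s^2 - 8*s - 44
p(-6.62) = -78.14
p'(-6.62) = 140.43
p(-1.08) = 137.59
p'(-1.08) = -31.86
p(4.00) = -80.00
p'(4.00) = -28.00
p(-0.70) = 124.50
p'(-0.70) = -36.93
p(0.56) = 70.28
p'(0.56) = -47.54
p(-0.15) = 102.51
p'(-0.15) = -42.73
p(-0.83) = 129.19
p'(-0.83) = -35.29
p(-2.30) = 163.87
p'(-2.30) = -9.73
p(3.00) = -45.00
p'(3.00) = -41.00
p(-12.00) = -1680.00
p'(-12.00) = 484.00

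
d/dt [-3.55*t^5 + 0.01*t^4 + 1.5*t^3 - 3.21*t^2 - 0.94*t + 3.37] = -17.75*t^4 + 0.04*t^3 + 4.5*t^2 - 6.42*t - 0.94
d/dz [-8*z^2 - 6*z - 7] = -16*z - 6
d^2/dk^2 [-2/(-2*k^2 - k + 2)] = 4*(-4*k^2 - 2*k + (4*k + 1)^2 + 4)/(2*k^2 + k - 2)^3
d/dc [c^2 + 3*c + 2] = 2*c + 3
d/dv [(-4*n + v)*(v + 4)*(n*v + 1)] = -n*(4*n - v)*(v + 4) - (4*n - v)*(n*v + 1) + (v + 4)*(n*v + 1)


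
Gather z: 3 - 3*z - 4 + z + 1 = -2*z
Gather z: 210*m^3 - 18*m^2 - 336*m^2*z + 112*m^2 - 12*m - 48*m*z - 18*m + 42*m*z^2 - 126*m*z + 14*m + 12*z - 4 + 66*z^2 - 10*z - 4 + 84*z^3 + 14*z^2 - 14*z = 210*m^3 + 94*m^2 - 16*m + 84*z^3 + z^2*(42*m + 80) + z*(-336*m^2 - 174*m - 12) - 8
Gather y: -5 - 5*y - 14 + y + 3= -4*y - 16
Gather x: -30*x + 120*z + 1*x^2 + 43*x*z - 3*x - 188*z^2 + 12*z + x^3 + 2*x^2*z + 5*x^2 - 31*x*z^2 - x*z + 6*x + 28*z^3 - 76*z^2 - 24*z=x^3 + x^2*(2*z + 6) + x*(-31*z^2 + 42*z - 27) + 28*z^3 - 264*z^2 + 108*z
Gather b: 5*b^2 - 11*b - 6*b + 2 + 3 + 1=5*b^2 - 17*b + 6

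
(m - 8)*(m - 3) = m^2 - 11*m + 24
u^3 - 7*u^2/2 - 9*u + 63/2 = (u - 7/2)*(u - 3)*(u + 3)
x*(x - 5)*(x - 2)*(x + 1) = x^4 - 6*x^3 + 3*x^2 + 10*x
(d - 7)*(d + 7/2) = d^2 - 7*d/2 - 49/2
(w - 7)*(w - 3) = w^2 - 10*w + 21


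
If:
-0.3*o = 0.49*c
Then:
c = -0.612244897959184*o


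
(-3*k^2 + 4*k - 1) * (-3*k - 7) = 9*k^3 + 9*k^2 - 25*k + 7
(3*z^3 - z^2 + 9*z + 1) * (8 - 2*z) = -6*z^4 + 26*z^3 - 26*z^2 + 70*z + 8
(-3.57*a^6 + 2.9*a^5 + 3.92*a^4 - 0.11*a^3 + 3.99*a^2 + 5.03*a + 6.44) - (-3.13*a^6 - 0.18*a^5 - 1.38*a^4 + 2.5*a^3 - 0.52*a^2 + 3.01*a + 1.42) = -0.44*a^6 + 3.08*a^5 + 5.3*a^4 - 2.61*a^3 + 4.51*a^2 + 2.02*a + 5.02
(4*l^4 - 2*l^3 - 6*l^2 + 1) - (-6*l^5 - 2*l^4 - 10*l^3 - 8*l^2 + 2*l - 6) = 6*l^5 + 6*l^4 + 8*l^3 + 2*l^2 - 2*l + 7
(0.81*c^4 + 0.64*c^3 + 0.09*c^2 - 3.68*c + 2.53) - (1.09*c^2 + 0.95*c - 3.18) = 0.81*c^4 + 0.64*c^3 - 1.0*c^2 - 4.63*c + 5.71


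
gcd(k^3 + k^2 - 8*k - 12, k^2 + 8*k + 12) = k + 2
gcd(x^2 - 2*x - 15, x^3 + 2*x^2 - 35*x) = x - 5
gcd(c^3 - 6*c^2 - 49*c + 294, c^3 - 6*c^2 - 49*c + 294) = c^3 - 6*c^2 - 49*c + 294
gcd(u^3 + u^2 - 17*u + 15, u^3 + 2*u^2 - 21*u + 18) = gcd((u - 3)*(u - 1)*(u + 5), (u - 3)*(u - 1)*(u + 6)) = u^2 - 4*u + 3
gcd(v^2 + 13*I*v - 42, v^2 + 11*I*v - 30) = v + 6*I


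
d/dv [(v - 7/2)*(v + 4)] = 2*v + 1/2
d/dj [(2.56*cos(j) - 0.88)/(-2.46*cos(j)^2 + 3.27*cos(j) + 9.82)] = (-6.2976*cos(j)^2 + 4.3296*cos(j) - 28.0168)*sin(j)/(6.0516*cos(j)^4 - 16.0884*cos(j)^3 - 37.6215*cos(j)^2 + 64.2228*cos(j) + 96.4324)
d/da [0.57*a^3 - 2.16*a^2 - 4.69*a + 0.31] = 1.71*a^2 - 4.32*a - 4.69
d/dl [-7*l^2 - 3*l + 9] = -14*l - 3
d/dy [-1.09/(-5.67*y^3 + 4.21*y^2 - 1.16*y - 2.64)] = (-18.5409*y^2 + 9.1778*y - 1.2644)/(5.67*y^3 - 4.21*y^2 + 1.16*y + 2.64)^2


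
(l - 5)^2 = l^2 - 10*l + 25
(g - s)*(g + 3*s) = g^2 + 2*g*s - 3*s^2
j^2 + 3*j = j*(j + 3)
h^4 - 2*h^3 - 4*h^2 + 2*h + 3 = (h - 3)*(h - 1)*(h + 1)^2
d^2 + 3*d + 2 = (d + 1)*(d + 2)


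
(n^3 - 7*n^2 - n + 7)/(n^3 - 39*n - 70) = (n^2 - 1)/(n^2 + 7*n + 10)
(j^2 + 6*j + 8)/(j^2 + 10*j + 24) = (j + 2)/(j + 6)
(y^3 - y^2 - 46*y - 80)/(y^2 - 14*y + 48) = (y^2 + 7*y + 10)/(y - 6)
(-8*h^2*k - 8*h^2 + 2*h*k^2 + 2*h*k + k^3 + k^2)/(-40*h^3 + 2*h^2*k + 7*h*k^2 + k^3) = (k + 1)/(5*h + k)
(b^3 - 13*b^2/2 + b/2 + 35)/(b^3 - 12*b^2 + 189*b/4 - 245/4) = 2*(b + 2)/(2*b - 7)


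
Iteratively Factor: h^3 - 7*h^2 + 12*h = (h - 3)*(h^2 - 4*h) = (h - 4)*(h - 3)*(h)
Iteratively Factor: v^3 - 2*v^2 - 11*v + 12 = (v + 3)*(v^2 - 5*v + 4) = (v - 1)*(v + 3)*(v - 4)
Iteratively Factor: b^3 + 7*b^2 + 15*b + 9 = (b + 3)*(b^2 + 4*b + 3) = (b + 1)*(b + 3)*(b + 3)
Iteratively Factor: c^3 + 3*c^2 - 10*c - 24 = (c - 3)*(c^2 + 6*c + 8) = (c - 3)*(c + 4)*(c + 2)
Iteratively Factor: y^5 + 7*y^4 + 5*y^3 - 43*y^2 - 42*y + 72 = (y - 2)*(y^4 + 9*y^3 + 23*y^2 + 3*y - 36) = (y - 2)*(y + 4)*(y^3 + 5*y^2 + 3*y - 9) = (y - 2)*(y - 1)*(y + 4)*(y^2 + 6*y + 9) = (y - 2)*(y - 1)*(y + 3)*(y + 4)*(y + 3)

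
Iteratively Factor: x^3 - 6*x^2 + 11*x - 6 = (x - 2)*(x^2 - 4*x + 3) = (x - 3)*(x - 2)*(x - 1)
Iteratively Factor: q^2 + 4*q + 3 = (q + 1)*(q + 3)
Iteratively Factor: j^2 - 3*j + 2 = (j - 1)*(j - 2)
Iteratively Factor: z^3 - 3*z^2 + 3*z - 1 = (z - 1)*(z^2 - 2*z + 1) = (z - 1)^2*(z - 1)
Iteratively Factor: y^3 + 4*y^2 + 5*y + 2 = (y + 1)*(y^2 + 3*y + 2) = (y + 1)^2*(y + 2)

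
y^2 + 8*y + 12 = (y + 2)*(y + 6)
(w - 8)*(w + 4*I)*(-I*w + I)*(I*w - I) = w^4 - 10*w^3 + 4*I*w^3 + 17*w^2 - 40*I*w^2 - 8*w + 68*I*w - 32*I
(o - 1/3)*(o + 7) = o^2 + 20*o/3 - 7/3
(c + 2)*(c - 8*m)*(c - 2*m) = c^3 - 10*c^2*m + 2*c^2 + 16*c*m^2 - 20*c*m + 32*m^2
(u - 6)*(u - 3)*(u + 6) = u^3 - 3*u^2 - 36*u + 108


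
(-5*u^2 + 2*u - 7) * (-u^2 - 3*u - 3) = 5*u^4 + 13*u^3 + 16*u^2 + 15*u + 21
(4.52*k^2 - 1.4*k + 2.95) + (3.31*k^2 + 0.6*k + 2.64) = 7.83*k^2 - 0.8*k + 5.59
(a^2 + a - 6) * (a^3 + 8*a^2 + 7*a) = a^5 + 9*a^4 + 9*a^3 - 41*a^2 - 42*a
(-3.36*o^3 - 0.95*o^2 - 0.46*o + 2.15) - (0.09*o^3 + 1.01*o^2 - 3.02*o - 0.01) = -3.45*o^3 - 1.96*o^2 + 2.56*o + 2.16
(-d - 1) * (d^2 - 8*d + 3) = -d^3 + 7*d^2 + 5*d - 3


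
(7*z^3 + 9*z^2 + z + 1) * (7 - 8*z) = -56*z^4 - 23*z^3 + 55*z^2 - z + 7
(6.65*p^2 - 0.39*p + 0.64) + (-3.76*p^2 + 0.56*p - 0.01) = 2.89*p^2 + 0.17*p + 0.63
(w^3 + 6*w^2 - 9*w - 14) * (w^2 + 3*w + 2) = w^5 + 9*w^4 + 11*w^3 - 29*w^2 - 60*w - 28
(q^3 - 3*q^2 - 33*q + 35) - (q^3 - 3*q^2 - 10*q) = 35 - 23*q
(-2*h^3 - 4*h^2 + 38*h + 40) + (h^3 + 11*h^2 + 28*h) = -h^3 + 7*h^2 + 66*h + 40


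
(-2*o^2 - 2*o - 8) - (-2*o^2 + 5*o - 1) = -7*o - 7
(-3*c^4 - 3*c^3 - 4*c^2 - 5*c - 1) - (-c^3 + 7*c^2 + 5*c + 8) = -3*c^4 - 2*c^3 - 11*c^2 - 10*c - 9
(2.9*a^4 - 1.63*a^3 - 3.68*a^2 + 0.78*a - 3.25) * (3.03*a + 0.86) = 8.787*a^5 - 2.4449*a^4 - 12.5522*a^3 - 0.8014*a^2 - 9.1767*a - 2.795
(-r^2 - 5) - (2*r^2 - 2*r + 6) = -3*r^2 + 2*r - 11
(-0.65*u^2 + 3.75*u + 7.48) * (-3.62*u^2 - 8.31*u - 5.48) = 2.353*u^4 - 8.1735*u^3 - 54.6781*u^2 - 82.7088*u - 40.9904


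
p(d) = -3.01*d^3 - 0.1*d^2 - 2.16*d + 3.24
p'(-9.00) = -731.79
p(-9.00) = 2208.87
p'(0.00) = -2.16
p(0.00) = 3.24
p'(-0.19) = -2.45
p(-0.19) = 3.67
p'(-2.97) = -81.22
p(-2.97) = 87.63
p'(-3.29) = -99.24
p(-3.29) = 116.45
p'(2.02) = -39.41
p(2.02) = -26.34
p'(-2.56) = -60.83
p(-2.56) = 58.61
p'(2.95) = -81.33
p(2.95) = -81.28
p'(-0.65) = -5.85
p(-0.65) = 5.43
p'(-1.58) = -24.39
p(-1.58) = 18.28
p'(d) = -9.03*d^2 - 0.2*d - 2.16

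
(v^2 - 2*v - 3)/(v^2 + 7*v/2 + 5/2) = 2*(v - 3)/(2*v + 5)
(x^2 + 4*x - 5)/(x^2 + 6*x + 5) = (x - 1)/(x + 1)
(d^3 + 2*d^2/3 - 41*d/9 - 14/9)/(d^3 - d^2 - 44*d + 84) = (d^2 + 8*d/3 + 7/9)/(d^2 + d - 42)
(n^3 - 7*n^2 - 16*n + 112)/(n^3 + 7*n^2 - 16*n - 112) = (n - 7)/(n + 7)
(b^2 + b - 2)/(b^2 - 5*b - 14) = (b - 1)/(b - 7)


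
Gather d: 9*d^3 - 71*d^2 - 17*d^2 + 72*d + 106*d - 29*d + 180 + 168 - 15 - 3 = 9*d^3 - 88*d^2 + 149*d + 330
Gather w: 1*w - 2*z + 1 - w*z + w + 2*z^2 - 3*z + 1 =w*(2 - z) + 2*z^2 - 5*z + 2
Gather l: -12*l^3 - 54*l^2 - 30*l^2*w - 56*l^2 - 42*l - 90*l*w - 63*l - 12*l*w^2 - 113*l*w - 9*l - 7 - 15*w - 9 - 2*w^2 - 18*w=-12*l^3 + l^2*(-30*w - 110) + l*(-12*w^2 - 203*w - 114) - 2*w^2 - 33*w - 16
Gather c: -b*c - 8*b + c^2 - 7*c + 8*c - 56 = -8*b + c^2 + c*(1 - b) - 56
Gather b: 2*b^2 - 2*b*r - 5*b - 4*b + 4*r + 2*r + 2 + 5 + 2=2*b^2 + b*(-2*r - 9) + 6*r + 9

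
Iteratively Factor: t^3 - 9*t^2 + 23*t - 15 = (t - 5)*(t^2 - 4*t + 3) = (t - 5)*(t - 3)*(t - 1)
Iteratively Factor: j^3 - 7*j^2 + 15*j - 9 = (j - 1)*(j^2 - 6*j + 9) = (j - 3)*(j - 1)*(j - 3)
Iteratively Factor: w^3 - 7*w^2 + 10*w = (w)*(w^2 - 7*w + 10) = w*(w - 2)*(w - 5)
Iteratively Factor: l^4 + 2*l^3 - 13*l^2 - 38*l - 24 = (l - 4)*(l^3 + 6*l^2 + 11*l + 6) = (l - 4)*(l + 2)*(l^2 + 4*l + 3) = (l - 4)*(l + 1)*(l + 2)*(l + 3)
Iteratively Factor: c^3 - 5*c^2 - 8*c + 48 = (c - 4)*(c^2 - c - 12) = (c - 4)^2*(c + 3)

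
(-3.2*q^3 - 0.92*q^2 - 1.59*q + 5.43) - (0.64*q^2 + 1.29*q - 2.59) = -3.2*q^3 - 1.56*q^2 - 2.88*q + 8.02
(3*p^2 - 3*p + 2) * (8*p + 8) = 24*p^3 - 8*p + 16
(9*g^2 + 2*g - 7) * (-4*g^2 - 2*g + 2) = -36*g^4 - 26*g^3 + 42*g^2 + 18*g - 14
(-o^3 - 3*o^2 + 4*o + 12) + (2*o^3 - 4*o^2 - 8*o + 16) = o^3 - 7*o^2 - 4*o + 28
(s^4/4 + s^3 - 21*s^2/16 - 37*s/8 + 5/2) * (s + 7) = s^5/4 + 11*s^4/4 + 91*s^3/16 - 221*s^2/16 - 239*s/8 + 35/2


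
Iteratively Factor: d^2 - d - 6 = (d + 2)*(d - 3)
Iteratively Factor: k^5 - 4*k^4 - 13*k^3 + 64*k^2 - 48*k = (k - 3)*(k^4 - k^3 - 16*k^2 + 16*k) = (k - 3)*(k + 4)*(k^3 - 5*k^2 + 4*k) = (k - 4)*(k - 3)*(k + 4)*(k^2 - k) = k*(k - 4)*(k - 3)*(k + 4)*(k - 1)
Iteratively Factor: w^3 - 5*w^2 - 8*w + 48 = (w + 3)*(w^2 - 8*w + 16) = (w - 4)*(w + 3)*(w - 4)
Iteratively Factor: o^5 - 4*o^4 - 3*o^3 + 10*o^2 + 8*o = (o - 4)*(o^4 - 3*o^2 - 2*o) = (o - 4)*(o - 2)*(o^3 + 2*o^2 + o) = o*(o - 4)*(o - 2)*(o^2 + 2*o + 1) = o*(o - 4)*(o - 2)*(o + 1)*(o + 1)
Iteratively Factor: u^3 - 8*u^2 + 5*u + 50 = (u - 5)*(u^2 - 3*u - 10) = (u - 5)^2*(u + 2)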